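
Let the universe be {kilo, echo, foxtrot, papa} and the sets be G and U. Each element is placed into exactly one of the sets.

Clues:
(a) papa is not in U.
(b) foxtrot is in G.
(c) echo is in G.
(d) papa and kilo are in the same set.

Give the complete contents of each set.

G = {echo, foxtrot, kilo, papa}; U = {}

From (a): papa ∉ U.
From (b): foxtrot ∈ G.
From (c): echo ∈ G.
(d): kilo matches papa: kilo ∉ U.
Only one set left: kilo ∈ G.
Only one set left: papa ∈ G.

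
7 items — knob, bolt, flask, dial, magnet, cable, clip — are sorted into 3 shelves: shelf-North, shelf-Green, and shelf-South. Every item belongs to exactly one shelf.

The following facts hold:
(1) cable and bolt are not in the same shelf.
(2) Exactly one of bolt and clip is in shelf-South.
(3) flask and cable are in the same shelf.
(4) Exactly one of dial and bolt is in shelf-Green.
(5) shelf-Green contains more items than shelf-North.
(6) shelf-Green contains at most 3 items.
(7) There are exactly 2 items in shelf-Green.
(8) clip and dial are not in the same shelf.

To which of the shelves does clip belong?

clip: shelf-South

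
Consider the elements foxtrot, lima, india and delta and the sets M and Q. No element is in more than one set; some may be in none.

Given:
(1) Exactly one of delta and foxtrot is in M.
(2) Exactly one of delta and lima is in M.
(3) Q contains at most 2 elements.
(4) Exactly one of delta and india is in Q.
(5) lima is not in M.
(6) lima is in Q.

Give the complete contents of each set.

From (5): lima ∉ M.
From (6): lima ∈ Q.
(2) (exactly one): delta ∈ M.
(4) (exactly one): india ∈ Q.
(1) (exactly one): foxtrot ∉ M.
(3): Q already has 2, so the rest are out.

M = {delta}; Q = {india, lima}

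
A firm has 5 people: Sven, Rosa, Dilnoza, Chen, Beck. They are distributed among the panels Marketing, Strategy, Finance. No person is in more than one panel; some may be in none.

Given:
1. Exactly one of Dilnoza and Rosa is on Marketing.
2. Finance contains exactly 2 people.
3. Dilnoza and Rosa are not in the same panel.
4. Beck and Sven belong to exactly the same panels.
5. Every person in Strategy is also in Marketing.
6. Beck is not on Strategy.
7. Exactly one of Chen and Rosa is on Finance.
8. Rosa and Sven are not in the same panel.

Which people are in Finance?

Finance = {Chen, Dilnoza}

From (6): Beck ∉ Strategy.
(4): Sven matches Beck: Sven ∉ Strategy.
Suppose Sven ∈ Finance: no assignment then satisfies all the clues, so Sven ∉ Finance.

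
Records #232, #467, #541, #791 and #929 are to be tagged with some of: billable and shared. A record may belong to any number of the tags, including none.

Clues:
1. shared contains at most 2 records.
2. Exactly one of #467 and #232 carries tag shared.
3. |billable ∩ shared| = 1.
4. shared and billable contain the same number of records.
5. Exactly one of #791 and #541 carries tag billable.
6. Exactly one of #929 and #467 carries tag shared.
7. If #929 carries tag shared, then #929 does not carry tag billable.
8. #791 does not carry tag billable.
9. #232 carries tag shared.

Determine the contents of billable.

billable = {#232, #541}

From (8): #791 ∉ billable.
From (9): #232 ∈ shared.
(2) (exactly one): #467 ∉ shared.
(5) (exactly one): #541 ∈ billable.
(6) (exactly one): #929 ∈ shared.
(7): #929 ∉ billable.
(1): shared already has 2, so the rest are out.
Suppose #232 ∉ billable: no assignment then satisfies all the clues, so #232 ∈ billable.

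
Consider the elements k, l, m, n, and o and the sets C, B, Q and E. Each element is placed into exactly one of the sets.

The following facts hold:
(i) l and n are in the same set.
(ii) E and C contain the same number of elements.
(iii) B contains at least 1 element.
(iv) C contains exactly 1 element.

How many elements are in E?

1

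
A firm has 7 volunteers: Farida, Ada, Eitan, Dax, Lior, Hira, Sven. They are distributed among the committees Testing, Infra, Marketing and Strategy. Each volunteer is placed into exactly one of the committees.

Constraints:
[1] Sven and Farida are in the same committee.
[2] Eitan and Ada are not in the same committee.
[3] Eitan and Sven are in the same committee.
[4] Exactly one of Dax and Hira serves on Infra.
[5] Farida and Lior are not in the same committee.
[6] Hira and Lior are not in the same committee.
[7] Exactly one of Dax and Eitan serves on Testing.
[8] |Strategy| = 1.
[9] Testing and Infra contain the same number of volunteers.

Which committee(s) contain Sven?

Sven: Testing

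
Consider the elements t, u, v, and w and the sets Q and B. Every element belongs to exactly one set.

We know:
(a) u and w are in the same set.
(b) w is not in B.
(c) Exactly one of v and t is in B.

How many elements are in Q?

3

From (b): w ∉ B.
(a): u matches w: u ∉ B.
Only one set left: u ∈ Q.
Only one set left: w ∈ Q.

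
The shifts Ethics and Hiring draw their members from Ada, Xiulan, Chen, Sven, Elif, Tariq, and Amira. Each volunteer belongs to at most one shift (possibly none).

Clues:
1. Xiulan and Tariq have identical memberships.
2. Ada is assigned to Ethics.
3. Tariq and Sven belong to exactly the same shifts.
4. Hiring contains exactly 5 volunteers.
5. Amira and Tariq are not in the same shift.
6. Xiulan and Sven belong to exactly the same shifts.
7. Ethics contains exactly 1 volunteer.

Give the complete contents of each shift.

Ethics = {Ada}; Hiring = {Chen, Elif, Sven, Tariq, Xiulan}

From (2): Ada ∈ Ethics.
(7): Ethics already has 1, so the rest are out.
Suppose Xiulan ∉ Hiring: no assignment then satisfies all the clues, so Xiulan ∈ Hiring.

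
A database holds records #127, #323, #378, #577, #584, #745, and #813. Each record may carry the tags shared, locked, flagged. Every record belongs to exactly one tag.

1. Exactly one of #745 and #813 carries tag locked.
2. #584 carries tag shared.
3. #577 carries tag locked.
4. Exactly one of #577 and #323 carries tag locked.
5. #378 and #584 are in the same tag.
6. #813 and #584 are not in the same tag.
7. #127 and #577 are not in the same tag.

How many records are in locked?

From (2): #584 ∈ shared.
From (3): #577 ∈ locked.
(4) (exactly one): #323 ∉ locked.
(5): #378 matches #584: #378 ∈ shared.
(6): #813 ∉ shared.
(7): #127 ∉ locked.

2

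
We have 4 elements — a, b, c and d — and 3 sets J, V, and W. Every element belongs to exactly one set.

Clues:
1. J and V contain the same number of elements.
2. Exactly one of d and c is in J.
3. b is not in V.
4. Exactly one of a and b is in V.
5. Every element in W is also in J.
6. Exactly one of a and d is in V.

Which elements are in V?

V = {a, c}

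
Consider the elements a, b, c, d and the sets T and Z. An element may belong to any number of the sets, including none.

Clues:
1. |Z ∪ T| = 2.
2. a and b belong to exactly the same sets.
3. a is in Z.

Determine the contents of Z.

Z = {a, b}

From (3): a ∈ Z.
(2): b matches a: b ∈ Z.
Suppose c ∈ Z: no assignment then satisfies all the clues, so c ∉ Z.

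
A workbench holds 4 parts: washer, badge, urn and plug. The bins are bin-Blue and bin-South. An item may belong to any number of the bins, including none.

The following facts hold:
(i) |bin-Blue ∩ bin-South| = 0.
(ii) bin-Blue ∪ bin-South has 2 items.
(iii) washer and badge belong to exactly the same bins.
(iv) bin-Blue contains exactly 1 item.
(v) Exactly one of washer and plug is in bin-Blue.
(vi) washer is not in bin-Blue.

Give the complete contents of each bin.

From (vi): washer ∉ bin-Blue.
(iii): badge matches washer: badge ∉ bin-Blue.
(v) (exactly one): plug ∈ bin-Blue.
(iv): bin-Blue already has 1, so the rest are out.
Suppose washer ∈ bin-South: no assignment then satisfies all the clues, so washer ∉ bin-South.

bin-Blue = {plug}; bin-South = {urn}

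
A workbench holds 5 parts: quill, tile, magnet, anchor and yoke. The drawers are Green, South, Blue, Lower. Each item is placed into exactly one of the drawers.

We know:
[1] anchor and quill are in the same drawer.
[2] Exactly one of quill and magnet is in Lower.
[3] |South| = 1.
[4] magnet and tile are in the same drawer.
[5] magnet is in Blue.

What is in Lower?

From (5): magnet ∈ Blue.
(2) (exactly one): quill ∈ Lower.
(4): tile matches magnet: tile ∉ Green.
(4): tile matches magnet: tile ∉ South.
(4): tile matches magnet: tile ∈ Blue.
(1): anchor matches quill: anchor ∉ Green.
(1): anchor matches quill: anchor ∉ South.
(1): anchor matches quill: anchor ∉ Blue.
(1): anchor matches quill: anchor ∈ Lower.
(3): only 1 candidates remain for South, so all are in.

Lower = {anchor, quill}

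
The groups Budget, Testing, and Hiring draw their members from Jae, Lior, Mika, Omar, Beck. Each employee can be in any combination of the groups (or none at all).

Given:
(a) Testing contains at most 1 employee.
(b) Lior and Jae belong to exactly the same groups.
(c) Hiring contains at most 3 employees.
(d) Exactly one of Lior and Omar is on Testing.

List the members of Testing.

Testing = {Omar}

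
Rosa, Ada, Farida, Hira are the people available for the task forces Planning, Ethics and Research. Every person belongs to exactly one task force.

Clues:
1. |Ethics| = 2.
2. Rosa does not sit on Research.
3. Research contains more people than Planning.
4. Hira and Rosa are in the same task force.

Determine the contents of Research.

Research = {Ada, Farida}

From (2): Rosa ∉ Research.
(4): Hira matches Rosa: Hira ∉ Research.
Suppose Ada ∉ Research: no assignment then satisfies all the clues, so Ada ∈ Research.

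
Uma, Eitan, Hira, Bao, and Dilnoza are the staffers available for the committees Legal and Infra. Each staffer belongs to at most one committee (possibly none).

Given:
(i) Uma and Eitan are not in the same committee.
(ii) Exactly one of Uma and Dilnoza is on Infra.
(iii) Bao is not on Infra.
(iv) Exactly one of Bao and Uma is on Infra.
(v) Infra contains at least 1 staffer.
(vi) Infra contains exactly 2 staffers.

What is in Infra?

Infra = {Hira, Uma}

From (iii): Bao ∉ Infra.
(iv) (exactly one): Uma ∈ Infra.
(i): Eitan ∉ Infra.
(ii) (exactly one): Dilnoza ∉ Infra.
(vi): only 2 candidates remain for Infra, so all are in.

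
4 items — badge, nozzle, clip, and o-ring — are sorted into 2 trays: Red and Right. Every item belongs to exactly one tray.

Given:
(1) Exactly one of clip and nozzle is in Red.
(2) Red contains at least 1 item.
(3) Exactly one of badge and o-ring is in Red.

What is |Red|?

2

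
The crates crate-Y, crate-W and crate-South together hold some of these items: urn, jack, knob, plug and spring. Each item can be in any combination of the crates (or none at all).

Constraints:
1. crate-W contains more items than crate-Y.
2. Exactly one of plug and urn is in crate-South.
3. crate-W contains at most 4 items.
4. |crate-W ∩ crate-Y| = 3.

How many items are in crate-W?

4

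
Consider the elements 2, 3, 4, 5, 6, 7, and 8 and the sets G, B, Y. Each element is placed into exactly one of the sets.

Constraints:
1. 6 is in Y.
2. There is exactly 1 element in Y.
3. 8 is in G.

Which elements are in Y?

Y = {6}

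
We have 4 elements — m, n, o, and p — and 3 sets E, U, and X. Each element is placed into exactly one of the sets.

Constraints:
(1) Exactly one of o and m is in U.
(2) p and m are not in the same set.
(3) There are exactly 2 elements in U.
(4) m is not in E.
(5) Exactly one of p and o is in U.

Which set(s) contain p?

p: E

From (4): m ∉ E.
Suppose p ∉ E: no assignment then satisfies all the clues, so p ∈ E.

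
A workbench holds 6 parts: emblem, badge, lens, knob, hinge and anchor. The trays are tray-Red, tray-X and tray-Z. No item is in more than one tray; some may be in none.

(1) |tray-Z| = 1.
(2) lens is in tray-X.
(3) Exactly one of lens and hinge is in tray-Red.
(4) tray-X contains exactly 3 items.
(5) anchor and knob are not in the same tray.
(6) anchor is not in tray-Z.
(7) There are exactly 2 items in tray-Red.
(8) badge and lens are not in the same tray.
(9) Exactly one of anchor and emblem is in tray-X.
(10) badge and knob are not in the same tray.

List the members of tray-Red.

tray-Red = {anchor, hinge}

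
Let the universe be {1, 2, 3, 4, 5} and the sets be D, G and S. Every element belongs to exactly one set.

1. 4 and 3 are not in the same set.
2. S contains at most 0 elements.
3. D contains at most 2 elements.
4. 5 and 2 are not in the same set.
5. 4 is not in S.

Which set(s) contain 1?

1: G

From (5): 4 ∉ S.
(2): S already has 0, so the rest are out.
Suppose 1 ∈ D: no assignment then satisfies all the clues, so 1 ∉ D.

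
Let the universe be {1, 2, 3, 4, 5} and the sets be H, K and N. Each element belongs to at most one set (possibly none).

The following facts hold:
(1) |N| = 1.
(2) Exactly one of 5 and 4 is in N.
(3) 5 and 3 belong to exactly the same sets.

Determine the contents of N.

N = {4}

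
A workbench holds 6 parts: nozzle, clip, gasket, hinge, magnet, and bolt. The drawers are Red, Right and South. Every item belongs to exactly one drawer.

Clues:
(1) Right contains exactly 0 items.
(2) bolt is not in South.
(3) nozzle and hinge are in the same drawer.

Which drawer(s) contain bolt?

From (2): bolt ∉ South.
(1): Right already has 0, so the rest are out.
Only one drawer left: bolt ∈ Red.

bolt: Red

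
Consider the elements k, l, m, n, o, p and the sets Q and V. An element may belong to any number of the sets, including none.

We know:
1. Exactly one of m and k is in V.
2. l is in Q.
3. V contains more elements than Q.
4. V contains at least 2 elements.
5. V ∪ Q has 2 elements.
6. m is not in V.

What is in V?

V = {k, l}

From (2): l ∈ Q.
From (6): m ∉ V.
(1) (exactly one): k ∈ V.
Suppose l ∉ V: no assignment then satisfies all the clues, so l ∈ V.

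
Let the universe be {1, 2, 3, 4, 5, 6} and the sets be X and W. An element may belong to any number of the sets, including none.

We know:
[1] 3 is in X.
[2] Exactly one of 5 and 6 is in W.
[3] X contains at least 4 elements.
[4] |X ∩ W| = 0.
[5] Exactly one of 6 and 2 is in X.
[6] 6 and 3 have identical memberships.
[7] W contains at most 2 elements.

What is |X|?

4

From (1): 3 ∈ X.
(6): 6 matches 3: 6 ∈ X.
(5) (exactly one): 2 ∉ X.
Suppose 1 ∉ X: no assignment then satisfies all the clues, so 1 ∈ X.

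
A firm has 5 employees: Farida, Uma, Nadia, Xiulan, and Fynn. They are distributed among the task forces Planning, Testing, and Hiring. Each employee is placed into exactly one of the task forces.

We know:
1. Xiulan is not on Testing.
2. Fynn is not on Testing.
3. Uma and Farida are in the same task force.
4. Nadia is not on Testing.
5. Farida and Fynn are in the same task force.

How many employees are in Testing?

From (1): Xiulan ∉ Testing.
From (2): Fynn ∉ Testing.
From (4): Nadia ∉ Testing.
(5): Farida matches Fynn: Farida ∉ Testing.
(3): Uma matches Farida: Uma ∉ Testing.

0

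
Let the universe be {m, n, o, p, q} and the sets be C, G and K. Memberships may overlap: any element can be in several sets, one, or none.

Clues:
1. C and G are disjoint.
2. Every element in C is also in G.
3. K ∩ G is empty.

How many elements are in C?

0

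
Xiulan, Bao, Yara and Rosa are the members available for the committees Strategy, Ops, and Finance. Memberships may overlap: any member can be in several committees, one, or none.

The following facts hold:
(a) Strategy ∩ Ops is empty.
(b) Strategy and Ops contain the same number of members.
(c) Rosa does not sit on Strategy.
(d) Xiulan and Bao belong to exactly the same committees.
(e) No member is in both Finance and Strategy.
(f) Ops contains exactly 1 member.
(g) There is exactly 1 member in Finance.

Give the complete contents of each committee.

Strategy = {Yara}; Ops = {Rosa}; Finance = {Rosa}

From (c): Rosa ∉ Strategy.
Suppose Xiulan ∈ Strategy: no assignment then satisfies all the clues, so Xiulan ∉ Strategy.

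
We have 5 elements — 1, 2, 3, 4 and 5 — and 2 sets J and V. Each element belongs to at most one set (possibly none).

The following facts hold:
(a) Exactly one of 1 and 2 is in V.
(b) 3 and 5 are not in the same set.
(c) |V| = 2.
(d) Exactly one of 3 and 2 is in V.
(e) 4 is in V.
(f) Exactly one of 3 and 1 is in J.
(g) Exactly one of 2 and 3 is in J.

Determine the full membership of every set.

J = {3}; V = {2, 4}

From (e): 4 ∈ V.
Suppose 1 ∈ J: no assignment then satisfies all the clues, so 1 ∉ J.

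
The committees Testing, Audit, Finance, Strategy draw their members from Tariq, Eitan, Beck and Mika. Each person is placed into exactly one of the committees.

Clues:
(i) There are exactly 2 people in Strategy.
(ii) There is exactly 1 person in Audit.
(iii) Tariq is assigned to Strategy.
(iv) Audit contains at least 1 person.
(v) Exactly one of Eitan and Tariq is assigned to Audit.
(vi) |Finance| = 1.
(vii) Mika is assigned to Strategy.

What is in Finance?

From (iii): Tariq ∈ Strategy.
From (vii): Mika ∈ Strategy.
(i): Strategy already has 2, so the rest are out.
(v) (exactly one): Eitan ∈ Audit.
(vi): only 1 candidates remain for Finance, so all are in.

Finance = {Beck}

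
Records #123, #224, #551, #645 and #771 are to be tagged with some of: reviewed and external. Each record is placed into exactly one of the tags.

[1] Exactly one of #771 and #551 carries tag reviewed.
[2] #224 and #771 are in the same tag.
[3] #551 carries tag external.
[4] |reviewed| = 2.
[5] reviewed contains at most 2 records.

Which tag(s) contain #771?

From (3): #551 ∈ external.
(1) (exactly one): #771 ∈ reviewed.
(2): #224 matches #771: #224 ∈ reviewed.
(4): reviewed already has 2, so the rest are out.
Only one tag left: #123 ∈ external.
Only one tag left: #645 ∈ external.

#771: reviewed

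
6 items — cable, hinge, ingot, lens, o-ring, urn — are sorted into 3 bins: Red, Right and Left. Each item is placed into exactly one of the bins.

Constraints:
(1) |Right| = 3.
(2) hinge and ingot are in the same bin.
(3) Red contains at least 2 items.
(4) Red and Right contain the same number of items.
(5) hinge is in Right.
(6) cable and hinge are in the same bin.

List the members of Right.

From (5): hinge ∈ Right.
(2): ingot matches hinge: ingot ∉ Red.
(2): ingot matches hinge: ingot ∈ Right.
(6): cable matches hinge: cable ∉ Red.
(6): cable matches hinge: cable ∈ Right.
(1): Right already has 3, so the rest are out.

Right = {cable, hinge, ingot}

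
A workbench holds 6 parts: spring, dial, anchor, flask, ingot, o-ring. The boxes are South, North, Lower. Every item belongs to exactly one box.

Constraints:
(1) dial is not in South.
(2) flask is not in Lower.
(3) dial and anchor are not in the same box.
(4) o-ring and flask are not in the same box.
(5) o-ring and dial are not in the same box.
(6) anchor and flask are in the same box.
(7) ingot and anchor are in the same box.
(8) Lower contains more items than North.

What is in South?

From (1): dial ∉ South.
From (2): flask ∉ Lower.
(6): anchor matches flask: anchor ∉ Lower.
(7): ingot matches anchor: ingot ∉ Lower.
Suppose spring ∈ South: no assignment then satisfies all the clues, so spring ∉ South.

South = {anchor, flask, ingot}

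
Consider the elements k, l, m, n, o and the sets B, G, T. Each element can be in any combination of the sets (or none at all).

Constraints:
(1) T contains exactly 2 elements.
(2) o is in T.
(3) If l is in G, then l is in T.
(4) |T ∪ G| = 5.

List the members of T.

T = {l, o}

From (2): o ∈ T.
Suppose k ∈ T: no assignment then satisfies all the clues, so k ∉ T.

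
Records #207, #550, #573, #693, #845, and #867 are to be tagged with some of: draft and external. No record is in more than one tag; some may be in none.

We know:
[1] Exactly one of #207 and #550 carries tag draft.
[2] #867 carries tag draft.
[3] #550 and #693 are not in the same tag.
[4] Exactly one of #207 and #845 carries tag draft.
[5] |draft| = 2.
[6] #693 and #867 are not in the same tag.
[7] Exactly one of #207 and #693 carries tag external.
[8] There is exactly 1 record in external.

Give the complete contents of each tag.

draft = {#207, #867}; external = {#693}

From (2): #867 ∈ draft.
(6): #693 ∉ draft.
Suppose #207 ∉ draft: no assignment then satisfies all the clues, so #207 ∈ draft.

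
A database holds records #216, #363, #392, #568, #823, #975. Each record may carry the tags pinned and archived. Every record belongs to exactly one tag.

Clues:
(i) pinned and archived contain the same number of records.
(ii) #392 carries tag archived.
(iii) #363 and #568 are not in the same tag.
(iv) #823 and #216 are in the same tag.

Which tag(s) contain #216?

From (ii): #392 ∈ archived.
Suppose #216 ∉ pinned: no assignment then satisfies all the clues, so #216 ∈ pinned.

#216: pinned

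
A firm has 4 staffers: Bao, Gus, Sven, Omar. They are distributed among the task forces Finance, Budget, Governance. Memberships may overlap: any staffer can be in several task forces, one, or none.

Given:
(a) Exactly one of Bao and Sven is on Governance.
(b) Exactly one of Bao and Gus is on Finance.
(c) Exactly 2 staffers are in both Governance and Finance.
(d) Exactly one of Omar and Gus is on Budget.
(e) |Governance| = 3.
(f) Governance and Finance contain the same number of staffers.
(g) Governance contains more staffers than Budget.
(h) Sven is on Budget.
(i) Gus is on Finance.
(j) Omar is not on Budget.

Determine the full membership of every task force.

From (h): Sven ∈ Budget.
From (i): Gus ∈ Finance.
From (j): Omar ∉ Budget.
(b) (exactly one): Bao ∉ Finance.
(d) (exactly one): Gus ∈ Budget.
Suppose Bao ∈ Budget: no assignment then satisfies all the clues, so Bao ∉ Budget.

Finance = {Gus, Omar, Sven}; Budget = {Gus, Sven}; Governance = {Bao, Gus, Omar}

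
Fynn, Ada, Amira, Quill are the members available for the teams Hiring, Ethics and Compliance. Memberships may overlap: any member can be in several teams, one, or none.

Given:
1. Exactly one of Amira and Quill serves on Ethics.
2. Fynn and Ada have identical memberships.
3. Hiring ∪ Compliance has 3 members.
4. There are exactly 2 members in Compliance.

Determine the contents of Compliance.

Compliance = {Ada, Fynn}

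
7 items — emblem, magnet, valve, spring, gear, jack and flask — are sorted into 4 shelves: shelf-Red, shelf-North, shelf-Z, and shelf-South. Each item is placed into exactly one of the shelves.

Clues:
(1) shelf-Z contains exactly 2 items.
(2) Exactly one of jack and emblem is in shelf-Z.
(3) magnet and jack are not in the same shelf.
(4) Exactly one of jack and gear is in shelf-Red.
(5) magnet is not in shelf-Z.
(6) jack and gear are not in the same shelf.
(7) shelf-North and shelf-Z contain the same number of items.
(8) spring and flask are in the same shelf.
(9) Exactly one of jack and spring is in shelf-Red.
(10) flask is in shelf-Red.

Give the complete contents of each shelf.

From (5): magnet ∉ shelf-Z.
From (10): flask ∈ shelf-Red.
(8): spring matches flask: spring ∈ shelf-Red.
(9) (exactly one): jack ∉ shelf-Red.
(4) (exactly one): gear ∈ shelf-Red.
Suppose emblem ∈ shelf-Red: no assignment then satisfies all the clues, so emblem ∉ shelf-Red.

shelf-Red = {flask, gear, spring}; shelf-North = {emblem, magnet}; shelf-Z = {jack, valve}; shelf-South = {}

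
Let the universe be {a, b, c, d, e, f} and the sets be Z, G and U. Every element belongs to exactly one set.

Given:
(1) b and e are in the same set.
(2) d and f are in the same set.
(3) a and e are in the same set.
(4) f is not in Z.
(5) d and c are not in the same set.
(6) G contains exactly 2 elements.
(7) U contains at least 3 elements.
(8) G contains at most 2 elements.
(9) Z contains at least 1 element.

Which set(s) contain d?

d: G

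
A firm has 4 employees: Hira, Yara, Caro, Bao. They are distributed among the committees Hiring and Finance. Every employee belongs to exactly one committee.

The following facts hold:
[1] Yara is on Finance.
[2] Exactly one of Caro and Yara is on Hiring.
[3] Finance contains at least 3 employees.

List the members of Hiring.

From (1): Yara ∈ Finance.
(2) (exactly one): Caro ∈ Hiring.
(3): only 3 candidates remain for Finance, so all are in.

Hiring = {Caro}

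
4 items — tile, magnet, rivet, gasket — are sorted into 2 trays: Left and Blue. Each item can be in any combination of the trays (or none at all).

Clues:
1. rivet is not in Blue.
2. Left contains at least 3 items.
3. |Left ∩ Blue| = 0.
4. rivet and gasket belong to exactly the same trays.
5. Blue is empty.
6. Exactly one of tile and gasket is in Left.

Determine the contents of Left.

Left = {gasket, magnet, rivet}

From (1): rivet ∉ Blue.
(4): gasket matches rivet: gasket ∉ Blue.
(5): Blue already has 0, so the rest are out.
Suppose tile ∈ Left: no assignment then satisfies all the clues, so tile ∉ Left.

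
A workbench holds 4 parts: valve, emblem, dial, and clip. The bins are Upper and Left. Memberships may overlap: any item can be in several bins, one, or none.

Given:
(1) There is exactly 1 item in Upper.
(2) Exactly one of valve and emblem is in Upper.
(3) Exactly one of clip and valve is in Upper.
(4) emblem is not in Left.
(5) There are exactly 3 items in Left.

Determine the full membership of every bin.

Upper = {valve}; Left = {clip, dial, valve}

From (4): emblem ∉ Left.
(5): only 3 candidates remain for Left, so all are in.
Suppose valve ∉ Upper: no assignment then satisfies all the clues, so valve ∈ Upper.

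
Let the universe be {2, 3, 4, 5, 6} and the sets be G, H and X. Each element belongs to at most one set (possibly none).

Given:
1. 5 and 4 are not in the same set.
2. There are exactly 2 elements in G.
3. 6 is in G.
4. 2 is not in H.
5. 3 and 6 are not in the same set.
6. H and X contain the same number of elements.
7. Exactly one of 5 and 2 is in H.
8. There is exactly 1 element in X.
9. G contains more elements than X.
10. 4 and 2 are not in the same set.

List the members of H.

From (3): 6 ∈ G.
From (4): 2 ∉ H.
(5): 3 ∉ G.
(7) (exactly one): 5 ∈ H.
(1): 4 ∉ H.
Suppose 3 ∈ H: no assignment then satisfies all the clues, so 3 ∉ H.

H = {5}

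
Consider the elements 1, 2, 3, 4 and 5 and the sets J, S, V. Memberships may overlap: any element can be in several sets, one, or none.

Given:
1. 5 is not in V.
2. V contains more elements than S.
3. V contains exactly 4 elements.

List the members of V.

V = {1, 2, 3, 4}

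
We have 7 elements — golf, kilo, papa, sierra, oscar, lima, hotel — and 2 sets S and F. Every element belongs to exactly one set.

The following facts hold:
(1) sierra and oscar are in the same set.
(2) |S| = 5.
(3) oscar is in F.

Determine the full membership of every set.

S = {golf, hotel, kilo, lima, papa}; F = {oscar, sierra}

From (3): oscar ∈ F.
(1): sierra matches oscar: sierra ∉ S.
(1): sierra matches oscar: sierra ∈ F.
(2): only 5 candidates remain for S, so all are in.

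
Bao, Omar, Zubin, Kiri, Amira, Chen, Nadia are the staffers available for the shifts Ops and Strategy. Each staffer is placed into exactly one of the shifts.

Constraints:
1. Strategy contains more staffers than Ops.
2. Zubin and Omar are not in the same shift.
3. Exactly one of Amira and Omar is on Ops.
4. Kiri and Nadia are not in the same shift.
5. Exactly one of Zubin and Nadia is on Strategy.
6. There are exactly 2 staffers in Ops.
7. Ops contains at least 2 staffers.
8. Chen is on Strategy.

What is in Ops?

Ops = {Nadia, Omar}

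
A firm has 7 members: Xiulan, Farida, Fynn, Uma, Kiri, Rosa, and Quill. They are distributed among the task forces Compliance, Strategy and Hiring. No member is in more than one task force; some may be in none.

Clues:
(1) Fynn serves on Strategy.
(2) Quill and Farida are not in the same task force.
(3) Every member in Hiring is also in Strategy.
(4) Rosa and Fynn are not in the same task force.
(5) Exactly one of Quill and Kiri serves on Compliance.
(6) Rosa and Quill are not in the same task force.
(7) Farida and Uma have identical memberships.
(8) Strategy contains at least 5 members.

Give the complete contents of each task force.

Compliance = {Quill}; Strategy = {Farida, Fynn, Kiri, Uma, Xiulan}; Hiring = {}

From (1): Fynn ∈ Strategy.
(4): Rosa ∉ Strategy.
(3) contrapositive: Rosa ∉ Hiring.
Suppose Xiulan ∈ Compliance: no assignment then satisfies all the clues, so Xiulan ∉ Compliance.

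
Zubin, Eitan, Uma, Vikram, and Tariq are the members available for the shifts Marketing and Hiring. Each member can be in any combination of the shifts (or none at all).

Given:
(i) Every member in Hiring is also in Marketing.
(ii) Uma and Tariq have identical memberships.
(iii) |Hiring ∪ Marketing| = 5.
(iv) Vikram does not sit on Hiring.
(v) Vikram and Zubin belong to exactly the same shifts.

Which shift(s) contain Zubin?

From (iv): Vikram ∉ Hiring.
(v): Zubin matches Vikram: Zubin ∉ Hiring.
Suppose Zubin ∉ Marketing: no assignment then satisfies all the clues, so Zubin ∈ Marketing.

Zubin: Marketing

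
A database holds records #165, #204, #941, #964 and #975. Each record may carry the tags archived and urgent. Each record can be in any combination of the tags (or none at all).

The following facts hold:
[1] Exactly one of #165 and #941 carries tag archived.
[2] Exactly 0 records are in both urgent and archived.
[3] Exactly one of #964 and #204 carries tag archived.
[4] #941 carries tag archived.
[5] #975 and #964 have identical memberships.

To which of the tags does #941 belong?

From (4): #941 ∈ archived.
(1) (exactly one): #165 ∉ archived.
Suppose #941 ∈ urgent: no assignment then satisfies all the clues, so #941 ∉ urgent.

#941: archived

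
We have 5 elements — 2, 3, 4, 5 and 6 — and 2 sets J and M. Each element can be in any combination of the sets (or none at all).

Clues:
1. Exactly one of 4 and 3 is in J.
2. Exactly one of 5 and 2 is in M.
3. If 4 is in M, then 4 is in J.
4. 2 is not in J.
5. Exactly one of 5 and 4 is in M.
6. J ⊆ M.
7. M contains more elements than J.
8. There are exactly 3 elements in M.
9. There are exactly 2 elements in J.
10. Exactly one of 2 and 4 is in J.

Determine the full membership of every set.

J = {4, 6}; M = {2, 4, 6}

From (4): 2 ∉ J.
(10) (exactly one): 4 ∈ J.
(1) (exactly one): 3 ∉ J.
(6) with 4 ∈ J: 4 ∈ M.
(5) (exactly one): 5 ∉ M.
(6) contrapositive: 5 ∉ J.
(9): only 2 candidates remain for J, so all are in.
(2) (exactly one): 2 ∈ M.
(6) with 6 ∈ J: 6 ∈ M.
(8): M already has 3, so the rest are out.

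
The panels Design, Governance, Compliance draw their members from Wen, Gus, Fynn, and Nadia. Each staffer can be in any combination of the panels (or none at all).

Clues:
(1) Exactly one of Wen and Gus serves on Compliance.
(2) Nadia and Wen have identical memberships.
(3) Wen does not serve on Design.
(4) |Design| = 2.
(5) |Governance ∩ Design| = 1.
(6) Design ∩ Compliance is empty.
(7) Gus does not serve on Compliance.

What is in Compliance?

Compliance = {Nadia, Wen}

From (3): Wen ∉ Design.
From (7): Gus ∉ Compliance.
(1) (exactly one): Wen ∈ Compliance.
(2): Nadia matches Wen: Nadia ∉ Design.
(2): Nadia matches Wen: Nadia ∈ Compliance.
(4): only 2 candidates remain for Design, so all are in.
(6) (disjoint): Fynn ∉ Compliance.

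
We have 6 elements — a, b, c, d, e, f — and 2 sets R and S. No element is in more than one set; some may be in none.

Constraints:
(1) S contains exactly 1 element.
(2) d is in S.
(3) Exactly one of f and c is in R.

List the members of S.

S = {d}

From (2): d ∈ S.
(1): S already has 1, so the rest are out.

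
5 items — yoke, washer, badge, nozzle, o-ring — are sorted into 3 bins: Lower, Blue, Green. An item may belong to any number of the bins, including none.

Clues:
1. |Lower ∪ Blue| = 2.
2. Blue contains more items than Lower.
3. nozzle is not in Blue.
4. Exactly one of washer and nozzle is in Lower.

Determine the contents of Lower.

From (3): nozzle ∉ Blue.
Suppose yoke ∈ Lower: no assignment then satisfies all the clues, so yoke ∉ Lower.

Lower = {washer}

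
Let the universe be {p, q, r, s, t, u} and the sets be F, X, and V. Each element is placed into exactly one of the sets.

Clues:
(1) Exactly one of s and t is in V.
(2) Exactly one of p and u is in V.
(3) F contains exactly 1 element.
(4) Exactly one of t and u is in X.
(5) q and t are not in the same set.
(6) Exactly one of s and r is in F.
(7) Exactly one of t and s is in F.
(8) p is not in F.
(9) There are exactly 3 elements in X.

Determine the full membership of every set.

From (8): p ∉ F.
Suppose p ∈ X: no assignment then satisfies all the clues, so p ∉ X.

F = {s}; X = {q, r, u}; V = {p, t}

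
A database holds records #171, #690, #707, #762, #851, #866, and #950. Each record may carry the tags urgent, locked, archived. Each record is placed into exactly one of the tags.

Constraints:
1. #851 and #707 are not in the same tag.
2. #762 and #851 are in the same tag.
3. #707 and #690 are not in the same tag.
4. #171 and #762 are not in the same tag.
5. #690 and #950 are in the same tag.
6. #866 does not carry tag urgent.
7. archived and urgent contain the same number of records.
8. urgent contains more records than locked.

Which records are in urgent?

urgent = {#171, #690, #950}

From (6): #866 ∉ urgent.
Suppose #171 ∉ urgent: no assignment then satisfies all the clues, so #171 ∈ urgent.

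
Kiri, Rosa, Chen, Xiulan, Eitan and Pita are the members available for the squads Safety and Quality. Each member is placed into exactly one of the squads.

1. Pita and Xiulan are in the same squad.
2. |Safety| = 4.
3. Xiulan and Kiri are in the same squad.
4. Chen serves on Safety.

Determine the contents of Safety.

Safety = {Chen, Kiri, Pita, Xiulan}

From (4): Chen ∈ Safety.
Suppose Kiri ∉ Safety: no assignment then satisfies all the clues, so Kiri ∈ Safety.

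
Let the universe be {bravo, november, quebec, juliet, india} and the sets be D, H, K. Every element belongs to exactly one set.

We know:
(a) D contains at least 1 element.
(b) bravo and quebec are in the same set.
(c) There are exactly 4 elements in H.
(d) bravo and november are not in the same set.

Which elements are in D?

D = {november}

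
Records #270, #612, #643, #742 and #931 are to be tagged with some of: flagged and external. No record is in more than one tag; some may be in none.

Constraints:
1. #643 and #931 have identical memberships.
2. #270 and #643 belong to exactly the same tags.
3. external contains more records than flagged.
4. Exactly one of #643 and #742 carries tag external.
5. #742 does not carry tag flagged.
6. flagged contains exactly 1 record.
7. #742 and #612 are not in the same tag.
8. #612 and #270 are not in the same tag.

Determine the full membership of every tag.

flagged = {#612}; external = {#270, #643, #931}

From (5): #742 ∉ flagged.
Suppose #270 ∈ flagged: no assignment then satisfies all the clues, so #270 ∉ flagged.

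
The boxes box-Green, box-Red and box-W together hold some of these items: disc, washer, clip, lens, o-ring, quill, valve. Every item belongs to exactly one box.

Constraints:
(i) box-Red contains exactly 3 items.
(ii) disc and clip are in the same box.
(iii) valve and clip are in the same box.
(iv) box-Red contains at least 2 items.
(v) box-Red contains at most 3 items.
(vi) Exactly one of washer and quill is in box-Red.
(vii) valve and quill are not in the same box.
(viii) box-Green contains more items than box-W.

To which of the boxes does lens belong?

lens: box-Red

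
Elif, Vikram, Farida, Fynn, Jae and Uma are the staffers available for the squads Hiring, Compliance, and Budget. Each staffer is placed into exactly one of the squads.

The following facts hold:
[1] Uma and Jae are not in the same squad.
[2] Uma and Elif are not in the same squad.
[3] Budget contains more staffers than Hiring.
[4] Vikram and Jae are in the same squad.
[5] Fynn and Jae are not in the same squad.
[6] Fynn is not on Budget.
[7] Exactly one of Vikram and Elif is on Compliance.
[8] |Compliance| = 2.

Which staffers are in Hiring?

Hiring = {Uma}

From (6): Fynn ∉ Budget.
Suppose Elif ∈ Hiring: no assignment then satisfies all the clues, so Elif ∉ Hiring.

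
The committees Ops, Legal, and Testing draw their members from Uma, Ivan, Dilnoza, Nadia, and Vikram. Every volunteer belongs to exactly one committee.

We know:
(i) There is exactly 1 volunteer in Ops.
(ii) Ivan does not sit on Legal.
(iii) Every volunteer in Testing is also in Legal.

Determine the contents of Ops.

Ops = {Ivan}

From (ii): Ivan ∉ Legal.
(iii) contrapositive: Ivan ∉ Testing.
Only one committee left: Ivan ∈ Ops.
(i): Ops already has 1, so the rest are out.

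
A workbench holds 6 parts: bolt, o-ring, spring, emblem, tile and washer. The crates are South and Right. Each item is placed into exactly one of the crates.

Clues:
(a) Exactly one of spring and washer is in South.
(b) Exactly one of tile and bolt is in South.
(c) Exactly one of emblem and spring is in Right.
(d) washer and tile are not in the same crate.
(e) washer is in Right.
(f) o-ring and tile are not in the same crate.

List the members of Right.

Right = {bolt, emblem, o-ring, washer}

From (e): washer ∈ Right.
(a) (exactly one): spring ∈ South.
(c) (exactly one): emblem ∈ Right.
(d): tile ∉ Right.
Only one crate left: tile ∈ South.
(b) (exactly one): bolt ∉ South.
(f): o-ring ∉ South.
Only one crate left: bolt ∈ Right.
Only one crate left: o-ring ∈ Right.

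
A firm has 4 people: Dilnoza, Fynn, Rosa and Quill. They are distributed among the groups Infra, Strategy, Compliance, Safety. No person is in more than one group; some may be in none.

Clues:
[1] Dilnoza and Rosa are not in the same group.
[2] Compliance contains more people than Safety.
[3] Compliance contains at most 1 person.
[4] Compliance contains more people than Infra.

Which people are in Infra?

Infra = {}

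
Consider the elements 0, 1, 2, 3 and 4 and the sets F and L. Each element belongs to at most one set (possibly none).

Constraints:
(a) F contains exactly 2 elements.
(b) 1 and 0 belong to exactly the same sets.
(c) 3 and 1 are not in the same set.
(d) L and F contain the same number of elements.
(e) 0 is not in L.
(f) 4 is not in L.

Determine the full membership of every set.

F = {0, 1}; L = {2, 3}

From (e): 0 ∉ L.
From (f): 4 ∉ L.
(b): 1 matches 0: 1 ∉ L.
Suppose 0 ∉ F: no assignment then satisfies all the clues, so 0 ∈ F.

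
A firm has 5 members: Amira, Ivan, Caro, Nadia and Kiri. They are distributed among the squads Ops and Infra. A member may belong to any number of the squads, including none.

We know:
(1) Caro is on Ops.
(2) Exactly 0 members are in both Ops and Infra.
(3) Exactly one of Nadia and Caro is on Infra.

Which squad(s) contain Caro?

Caro: Ops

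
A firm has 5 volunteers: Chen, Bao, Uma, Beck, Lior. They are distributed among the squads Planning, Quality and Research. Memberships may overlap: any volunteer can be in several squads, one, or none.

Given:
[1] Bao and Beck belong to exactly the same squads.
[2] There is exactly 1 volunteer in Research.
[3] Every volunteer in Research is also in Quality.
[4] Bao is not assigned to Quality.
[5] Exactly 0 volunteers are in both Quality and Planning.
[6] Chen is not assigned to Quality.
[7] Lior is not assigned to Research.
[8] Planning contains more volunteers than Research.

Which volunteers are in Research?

Research = {Uma}

From (4): Bao ∉ Quality.
From (6): Chen ∉ Quality.
From (7): Lior ∉ Research.
(1): Beck matches Bao: Beck ∉ Quality.
(3) contrapositive: Chen ∉ Research.
(3) contrapositive: Bao ∉ Research.
(3) contrapositive: Beck ∉ Research.
(2): only 1 candidates remain for Research, so all are in.
(3) with Uma ∈ Research: Uma ∈ Quality.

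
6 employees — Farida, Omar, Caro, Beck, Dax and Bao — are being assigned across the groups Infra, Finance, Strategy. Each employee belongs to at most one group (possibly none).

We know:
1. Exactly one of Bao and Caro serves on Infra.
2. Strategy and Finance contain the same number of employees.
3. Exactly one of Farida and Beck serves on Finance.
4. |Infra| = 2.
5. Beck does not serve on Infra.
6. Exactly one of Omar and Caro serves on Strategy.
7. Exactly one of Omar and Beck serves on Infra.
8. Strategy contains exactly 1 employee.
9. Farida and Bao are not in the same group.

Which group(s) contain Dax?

Dax: none

From (5): Beck ∉ Infra.
(7) (exactly one): Omar ∈ Infra.
(6) (exactly one): Caro ∈ Strategy.
(8): Strategy already has 1, so the rest are out.
(1) (exactly one): Bao ∈ Infra.
(4): Infra already has 2, so the rest are out.
Suppose Dax ∈ Finance: no assignment then satisfies all the clues, so Dax ∉ Finance.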